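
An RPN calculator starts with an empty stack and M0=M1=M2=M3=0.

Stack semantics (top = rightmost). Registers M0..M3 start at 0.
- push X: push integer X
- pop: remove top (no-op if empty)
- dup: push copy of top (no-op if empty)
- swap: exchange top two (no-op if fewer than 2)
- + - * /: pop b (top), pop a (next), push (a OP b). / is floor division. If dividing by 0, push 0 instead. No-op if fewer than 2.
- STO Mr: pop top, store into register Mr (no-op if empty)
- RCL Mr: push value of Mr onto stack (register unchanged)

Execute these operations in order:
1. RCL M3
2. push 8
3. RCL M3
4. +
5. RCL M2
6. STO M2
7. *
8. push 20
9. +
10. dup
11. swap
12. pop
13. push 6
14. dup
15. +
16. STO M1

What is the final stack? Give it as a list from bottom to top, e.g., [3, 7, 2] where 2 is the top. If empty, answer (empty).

After op 1 (RCL M3): stack=[0] mem=[0,0,0,0]
After op 2 (push 8): stack=[0,8] mem=[0,0,0,0]
After op 3 (RCL M3): stack=[0,8,0] mem=[0,0,0,0]
After op 4 (+): stack=[0,8] mem=[0,0,0,0]
After op 5 (RCL M2): stack=[0,8,0] mem=[0,0,0,0]
After op 6 (STO M2): stack=[0,8] mem=[0,0,0,0]
After op 7 (*): stack=[0] mem=[0,0,0,0]
After op 8 (push 20): stack=[0,20] mem=[0,0,0,0]
After op 9 (+): stack=[20] mem=[0,0,0,0]
After op 10 (dup): stack=[20,20] mem=[0,0,0,0]
After op 11 (swap): stack=[20,20] mem=[0,0,0,0]
After op 12 (pop): stack=[20] mem=[0,0,0,0]
After op 13 (push 6): stack=[20,6] mem=[0,0,0,0]
After op 14 (dup): stack=[20,6,6] mem=[0,0,0,0]
After op 15 (+): stack=[20,12] mem=[0,0,0,0]
After op 16 (STO M1): stack=[20] mem=[0,12,0,0]

Answer: [20]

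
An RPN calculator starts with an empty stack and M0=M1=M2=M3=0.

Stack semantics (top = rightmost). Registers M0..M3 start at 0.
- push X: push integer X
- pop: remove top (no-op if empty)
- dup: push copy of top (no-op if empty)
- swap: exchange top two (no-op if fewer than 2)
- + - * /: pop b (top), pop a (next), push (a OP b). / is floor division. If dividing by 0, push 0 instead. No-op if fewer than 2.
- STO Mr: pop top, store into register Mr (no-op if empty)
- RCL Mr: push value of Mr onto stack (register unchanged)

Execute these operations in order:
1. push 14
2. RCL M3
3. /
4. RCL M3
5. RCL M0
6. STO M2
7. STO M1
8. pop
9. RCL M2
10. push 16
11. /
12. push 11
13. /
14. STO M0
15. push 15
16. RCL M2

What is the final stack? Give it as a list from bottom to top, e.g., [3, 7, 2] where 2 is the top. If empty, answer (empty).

After op 1 (push 14): stack=[14] mem=[0,0,0,0]
After op 2 (RCL M3): stack=[14,0] mem=[0,0,0,0]
After op 3 (/): stack=[0] mem=[0,0,0,0]
After op 4 (RCL M3): stack=[0,0] mem=[0,0,0,0]
After op 5 (RCL M0): stack=[0,0,0] mem=[0,0,0,0]
After op 6 (STO M2): stack=[0,0] mem=[0,0,0,0]
After op 7 (STO M1): stack=[0] mem=[0,0,0,0]
After op 8 (pop): stack=[empty] mem=[0,0,0,0]
After op 9 (RCL M2): stack=[0] mem=[0,0,0,0]
After op 10 (push 16): stack=[0,16] mem=[0,0,0,0]
After op 11 (/): stack=[0] mem=[0,0,0,0]
After op 12 (push 11): stack=[0,11] mem=[0,0,0,0]
After op 13 (/): stack=[0] mem=[0,0,0,0]
After op 14 (STO M0): stack=[empty] mem=[0,0,0,0]
After op 15 (push 15): stack=[15] mem=[0,0,0,0]
After op 16 (RCL M2): stack=[15,0] mem=[0,0,0,0]

Answer: [15, 0]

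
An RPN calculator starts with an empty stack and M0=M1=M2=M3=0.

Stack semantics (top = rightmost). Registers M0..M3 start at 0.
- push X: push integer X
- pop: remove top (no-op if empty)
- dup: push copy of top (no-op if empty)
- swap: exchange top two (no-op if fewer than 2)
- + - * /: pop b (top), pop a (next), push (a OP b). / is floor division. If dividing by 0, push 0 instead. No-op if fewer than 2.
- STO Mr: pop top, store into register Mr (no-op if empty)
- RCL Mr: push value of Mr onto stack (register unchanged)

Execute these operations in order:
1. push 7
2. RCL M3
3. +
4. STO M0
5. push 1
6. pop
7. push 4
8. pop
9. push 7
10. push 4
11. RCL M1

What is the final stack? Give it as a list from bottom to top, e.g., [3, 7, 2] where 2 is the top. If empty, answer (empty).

After op 1 (push 7): stack=[7] mem=[0,0,0,0]
After op 2 (RCL M3): stack=[7,0] mem=[0,0,0,0]
After op 3 (+): stack=[7] mem=[0,0,0,0]
After op 4 (STO M0): stack=[empty] mem=[7,0,0,0]
After op 5 (push 1): stack=[1] mem=[7,0,0,0]
After op 6 (pop): stack=[empty] mem=[7,0,0,0]
After op 7 (push 4): stack=[4] mem=[7,0,0,0]
After op 8 (pop): stack=[empty] mem=[7,0,0,0]
After op 9 (push 7): stack=[7] mem=[7,0,0,0]
After op 10 (push 4): stack=[7,4] mem=[7,0,0,0]
After op 11 (RCL M1): stack=[7,4,0] mem=[7,0,0,0]

Answer: [7, 4, 0]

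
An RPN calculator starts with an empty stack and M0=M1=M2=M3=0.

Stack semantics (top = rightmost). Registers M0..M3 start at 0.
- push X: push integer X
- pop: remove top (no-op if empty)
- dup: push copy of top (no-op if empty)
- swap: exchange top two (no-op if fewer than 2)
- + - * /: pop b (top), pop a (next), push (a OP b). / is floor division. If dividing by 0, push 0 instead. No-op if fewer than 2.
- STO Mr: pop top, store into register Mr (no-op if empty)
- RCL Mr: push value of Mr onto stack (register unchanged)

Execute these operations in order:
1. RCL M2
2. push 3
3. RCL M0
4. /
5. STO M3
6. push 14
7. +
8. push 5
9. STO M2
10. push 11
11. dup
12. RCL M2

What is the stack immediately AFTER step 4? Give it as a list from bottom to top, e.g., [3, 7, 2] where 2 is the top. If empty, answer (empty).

After op 1 (RCL M2): stack=[0] mem=[0,0,0,0]
After op 2 (push 3): stack=[0,3] mem=[0,0,0,0]
After op 3 (RCL M0): stack=[0,3,0] mem=[0,0,0,0]
After op 4 (/): stack=[0,0] mem=[0,0,0,0]

[0, 0]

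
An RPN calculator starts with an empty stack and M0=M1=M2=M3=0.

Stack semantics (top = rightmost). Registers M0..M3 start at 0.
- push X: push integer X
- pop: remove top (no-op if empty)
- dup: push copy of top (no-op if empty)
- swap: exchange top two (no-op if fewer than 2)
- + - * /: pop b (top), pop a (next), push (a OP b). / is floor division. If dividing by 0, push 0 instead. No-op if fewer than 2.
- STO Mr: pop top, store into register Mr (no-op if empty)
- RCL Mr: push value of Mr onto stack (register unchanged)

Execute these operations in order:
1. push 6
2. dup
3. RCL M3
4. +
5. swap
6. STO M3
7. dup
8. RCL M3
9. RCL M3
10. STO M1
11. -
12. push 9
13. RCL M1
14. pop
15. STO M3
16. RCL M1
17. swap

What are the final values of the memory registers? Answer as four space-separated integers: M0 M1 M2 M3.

After op 1 (push 6): stack=[6] mem=[0,0,0,0]
After op 2 (dup): stack=[6,6] mem=[0,0,0,0]
After op 3 (RCL M3): stack=[6,6,0] mem=[0,0,0,0]
After op 4 (+): stack=[6,6] mem=[0,0,0,0]
After op 5 (swap): stack=[6,6] mem=[0,0,0,0]
After op 6 (STO M3): stack=[6] mem=[0,0,0,6]
After op 7 (dup): stack=[6,6] mem=[0,0,0,6]
After op 8 (RCL M3): stack=[6,6,6] mem=[0,0,0,6]
After op 9 (RCL M3): stack=[6,6,6,6] mem=[0,0,0,6]
After op 10 (STO M1): stack=[6,6,6] mem=[0,6,0,6]
After op 11 (-): stack=[6,0] mem=[0,6,0,6]
After op 12 (push 9): stack=[6,0,9] mem=[0,6,0,6]
After op 13 (RCL M1): stack=[6,0,9,6] mem=[0,6,0,6]
After op 14 (pop): stack=[6,0,9] mem=[0,6,0,6]
After op 15 (STO M3): stack=[6,0] mem=[0,6,0,9]
After op 16 (RCL M1): stack=[6,0,6] mem=[0,6,0,9]
After op 17 (swap): stack=[6,6,0] mem=[0,6,0,9]

Answer: 0 6 0 9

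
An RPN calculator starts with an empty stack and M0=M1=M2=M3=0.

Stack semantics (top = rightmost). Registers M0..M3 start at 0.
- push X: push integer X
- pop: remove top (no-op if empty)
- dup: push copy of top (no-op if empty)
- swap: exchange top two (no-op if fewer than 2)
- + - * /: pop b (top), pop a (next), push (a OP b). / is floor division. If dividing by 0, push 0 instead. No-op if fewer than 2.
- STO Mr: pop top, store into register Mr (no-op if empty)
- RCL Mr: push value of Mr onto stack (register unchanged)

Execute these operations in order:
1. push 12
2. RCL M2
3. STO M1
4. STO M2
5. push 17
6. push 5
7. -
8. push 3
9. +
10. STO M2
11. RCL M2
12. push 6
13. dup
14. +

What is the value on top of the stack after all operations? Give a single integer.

After op 1 (push 12): stack=[12] mem=[0,0,0,0]
After op 2 (RCL M2): stack=[12,0] mem=[0,0,0,0]
After op 3 (STO M1): stack=[12] mem=[0,0,0,0]
After op 4 (STO M2): stack=[empty] mem=[0,0,12,0]
After op 5 (push 17): stack=[17] mem=[0,0,12,0]
After op 6 (push 5): stack=[17,5] mem=[0,0,12,0]
After op 7 (-): stack=[12] mem=[0,0,12,0]
After op 8 (push 3): stack=[12,3] mem=[0,0,12,0]
After op 9 (+): stack=[15] mem=[0,0,12,0]
After op 10 (STO M2): stack=[empty] mem=[0,0,15,0]
After op 11 (RCL M2): stack=[15] mem=[0,0,15,0]
After op 12 (push 6): stack=[15,6] mem=[0,0,15,0]
After op 13 (dup): stack=[15,6,6] mem=[0,0,15,0]
After op 14 (+): stack=[15,12] mem=[0,0,15,0]

Answer: 12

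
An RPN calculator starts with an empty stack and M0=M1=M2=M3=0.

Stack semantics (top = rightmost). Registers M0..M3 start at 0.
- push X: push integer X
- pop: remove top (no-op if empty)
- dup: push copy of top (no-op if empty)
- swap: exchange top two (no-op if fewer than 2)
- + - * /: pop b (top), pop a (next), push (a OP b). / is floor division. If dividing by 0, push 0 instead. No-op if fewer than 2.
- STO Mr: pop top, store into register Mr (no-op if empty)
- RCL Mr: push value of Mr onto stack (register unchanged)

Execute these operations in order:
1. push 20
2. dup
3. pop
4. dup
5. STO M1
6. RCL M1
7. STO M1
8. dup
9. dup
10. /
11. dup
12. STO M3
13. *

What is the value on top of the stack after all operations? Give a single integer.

Answer: 20

Derivation:
After op 1 (push 20): stack=[20] mem=[0,0,0,0]
After op 2 (dup): stack=[20,20] mem=[0,0,0,0]
After op 3 (pop): stack=[20] mem=[0,0,0,0]
After op 4 (dup): stack=[20,20] mem=[0,0,0,0]
After op 5 (STO M1): stack=[20] mem=[0,20,0,0]
After op 6 (RCL M1): stack=[20,20] mem=[0,20,0,0]
After op 7 (STO M1): stack=[20] mem=[0,20,0,0]
After op 8 (dup): stack=[20,20] mem=[0,20,0,0]
After op 9 (dup): stack=[20,20,20] mem=[0,20,0,0]
After op 10 (/): stack=[20,1] mem=[0,20,0,0]
After op 11 (dup): stack=[20,1,1] mem=[0,20,0,0]
After op 12 (STO M3): stack=[20,1] mem=[0,20,0,1]
After op 13 (*): stack=[20] mem=[0,20,0,1]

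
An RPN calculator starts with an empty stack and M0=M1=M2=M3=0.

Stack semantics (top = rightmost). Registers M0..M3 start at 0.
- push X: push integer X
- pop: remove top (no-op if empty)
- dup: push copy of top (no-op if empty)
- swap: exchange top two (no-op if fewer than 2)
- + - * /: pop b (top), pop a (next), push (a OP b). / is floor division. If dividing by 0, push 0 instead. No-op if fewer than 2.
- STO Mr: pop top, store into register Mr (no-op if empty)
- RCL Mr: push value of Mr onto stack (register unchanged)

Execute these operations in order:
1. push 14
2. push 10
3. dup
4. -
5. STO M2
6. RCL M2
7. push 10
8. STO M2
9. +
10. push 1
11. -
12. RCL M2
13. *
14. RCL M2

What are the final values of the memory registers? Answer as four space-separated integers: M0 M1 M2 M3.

Answer: 0 0 10 0

Derivation:
After op 1 (push 14): stack=[14] mem=[0,0,0,0]
After op 2 (push 10): stack=[14,10] mem=[0,0,0,0]
After op 3 (dup): stack=[14,10,10] mem=[0,0,0,0]
After op 4 (-): stack=[14,0] mem=[0,0,0,0]
After op 5 (STO M2): stack=[14] mem=[0,0,0,0]
After op 6 (RCL M2): stack=[14,0] mem=[0,0,0,0]
After op 7 (push 10): stack=[14,0,10] mem=[0,0,0,0]
After op 8 (STO M2): stack=[14,0] mem=[0,0,10,0]
After op 9 (+): stack=[14] mem=[0,0,10,0]
After op 10 (push 1): stack=[14,1] mem=[0,0,10,0]
After op 11 (-): stack=[13] mem=[0,0,10,0]
After op 12 (RCL M2): stack=[13,10] mem=[0,0,10,0]
After op 13 (*): stack=[130] mem=[0,0,10,0]
After op 14 (RCL M2): stack=[130,10] mem=[0,0,10,0]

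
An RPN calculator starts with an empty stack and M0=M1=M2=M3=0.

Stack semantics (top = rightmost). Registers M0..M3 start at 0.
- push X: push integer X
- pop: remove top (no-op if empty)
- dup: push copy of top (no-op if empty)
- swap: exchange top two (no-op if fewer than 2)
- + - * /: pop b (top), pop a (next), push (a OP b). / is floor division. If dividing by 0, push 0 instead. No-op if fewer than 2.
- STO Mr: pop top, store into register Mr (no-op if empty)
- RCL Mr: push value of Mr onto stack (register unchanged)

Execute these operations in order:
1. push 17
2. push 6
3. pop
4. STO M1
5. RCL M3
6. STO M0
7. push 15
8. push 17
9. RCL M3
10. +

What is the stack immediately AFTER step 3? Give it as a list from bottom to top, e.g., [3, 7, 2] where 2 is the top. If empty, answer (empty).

After op 1 (push 17): stack=[17] mem=[0,0,0,0]
After op 2 (push 6): stack=[17,6] mem=[0,0,0,0]
After op 3 (pop): stack=[17] mem=[0,0,0,0]

[17]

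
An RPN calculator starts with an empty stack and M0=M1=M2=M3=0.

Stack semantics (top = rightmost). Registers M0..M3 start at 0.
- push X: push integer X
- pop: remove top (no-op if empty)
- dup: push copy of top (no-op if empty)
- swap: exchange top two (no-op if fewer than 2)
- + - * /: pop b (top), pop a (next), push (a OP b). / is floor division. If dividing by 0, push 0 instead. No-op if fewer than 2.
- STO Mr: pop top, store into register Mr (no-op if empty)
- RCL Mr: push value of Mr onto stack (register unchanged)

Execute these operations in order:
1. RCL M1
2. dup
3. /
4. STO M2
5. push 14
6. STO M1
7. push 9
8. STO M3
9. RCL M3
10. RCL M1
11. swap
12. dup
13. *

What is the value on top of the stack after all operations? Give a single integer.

Answer: 81

Derivation:
After op 1 (RCL M1): stack=[0] mem=[0,0,0,0]
After op 2 (dup): stack=[0,0] mem=[0,0,0,0]
After op 3 (/): stack=[0] mem=[0,0,0,0]
After op 4 (STO M2): stack=[empty] mem=[0,0,0,0]
After op 5 (push 14): stack=[14] mem=[0,0,0,0]
After op 6 (STO M1): stack=[empty] mem=[0,14,0,0]
After op 7 (push 9): stack=[9] mem=[0,14,0,0]
After op 8 (STO M3): stack=[empty] mem=[0,14,0,9]
After op 9 (RCL M3): stack=[9] mem=[0,14,0,9]
After op 10 (RCL M1): stack=[9,14] mem=[0,14,0,9]
After op 11 (swap): stack=[14,9] mem=[0,14,0,9]
After op 12 (dup): stack=[14,9,9] mem=[0,14,0,9]
After op 13 (*): stack=[14,81] mem=[0,14,0,9]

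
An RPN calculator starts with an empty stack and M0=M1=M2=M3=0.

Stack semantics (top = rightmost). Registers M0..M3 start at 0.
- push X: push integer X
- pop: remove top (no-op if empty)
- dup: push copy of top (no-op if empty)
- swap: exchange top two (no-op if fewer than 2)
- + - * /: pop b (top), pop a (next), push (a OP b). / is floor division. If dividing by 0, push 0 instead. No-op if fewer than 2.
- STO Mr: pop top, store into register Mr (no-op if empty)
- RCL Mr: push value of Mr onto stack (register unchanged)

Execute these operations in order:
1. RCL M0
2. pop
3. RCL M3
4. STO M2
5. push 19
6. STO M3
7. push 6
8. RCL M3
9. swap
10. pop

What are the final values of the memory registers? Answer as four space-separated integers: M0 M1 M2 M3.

After op 1 (RCL M0): stack=[0] mem=[0,0,0,0]
After op 2 (pop): stack=[empty] mem=[0,0,0,0]
After op 3 (RCL M3): stack=[0] mem=[0,0,0,0]
After op 4 (STO M2): stack=[empty] mem=[0,0,0,0]
After op 5 (push 19): stack=[19] mem=[0,0,0,0]
After op 6 (STO M3): stack=[empty] mem=[0,0,0,19]
After op 7 (push 6): stack=[6] mem=[0,0,0,19]
After op 8 (RCL M3): stack=[6,19] mem=[0,0,0,19]
After op 9 (swap): stack=[19,6] mem=[0,0,0,19]
After op 10 (pop): stack=[19] mem=[0,0,0,19]

Answer: 0 0 0 19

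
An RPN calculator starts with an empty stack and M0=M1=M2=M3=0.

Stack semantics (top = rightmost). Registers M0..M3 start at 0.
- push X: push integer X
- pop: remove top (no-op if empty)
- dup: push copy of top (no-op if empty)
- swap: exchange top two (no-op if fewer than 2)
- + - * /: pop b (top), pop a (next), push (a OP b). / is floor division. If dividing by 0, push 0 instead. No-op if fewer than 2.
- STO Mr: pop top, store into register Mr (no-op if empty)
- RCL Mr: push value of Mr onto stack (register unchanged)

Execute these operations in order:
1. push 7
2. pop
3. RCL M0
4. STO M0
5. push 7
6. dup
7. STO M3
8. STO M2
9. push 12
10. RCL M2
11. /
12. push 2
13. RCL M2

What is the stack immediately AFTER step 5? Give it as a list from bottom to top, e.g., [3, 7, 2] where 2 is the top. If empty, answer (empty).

After op 1 (push 7): stack=[7] mem=[0,0,0,0]
After op 2 (pop): stack=[empty] mem=[0,0,0,0]
After op 3 (RCL M0): stack=[0] mem=[0,0,0,0]
After op 4 (STO M0): stack=[empty] mem=[0,0,0,0]
After op 5 (push 7): stack=[7] mem=[0,0,0,0]

[7]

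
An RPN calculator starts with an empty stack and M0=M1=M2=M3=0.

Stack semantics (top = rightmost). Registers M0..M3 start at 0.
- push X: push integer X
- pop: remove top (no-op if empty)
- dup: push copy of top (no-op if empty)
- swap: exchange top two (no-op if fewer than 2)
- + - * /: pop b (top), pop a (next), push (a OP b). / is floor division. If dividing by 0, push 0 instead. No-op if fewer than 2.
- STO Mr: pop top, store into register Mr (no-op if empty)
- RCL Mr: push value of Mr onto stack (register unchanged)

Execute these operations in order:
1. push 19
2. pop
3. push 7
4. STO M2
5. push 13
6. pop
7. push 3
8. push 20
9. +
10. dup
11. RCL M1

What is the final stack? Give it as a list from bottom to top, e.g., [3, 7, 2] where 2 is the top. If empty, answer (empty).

Answer: [23, 23, 0]

Derivation:
After op 1 (push 19): stack=[19] mem=[0,0,0,0]
After op 2 (pop): stack=[empty] mem=[0,0,0,0]
After op 3 (push 7): stack=[7] mem=[0,0,0,0]
After op 4 (STO M2): stack=[empty] mem=[0,0,7,0]
After op 5 (push 13): stack=[13] mem=[0,0,7,0]
After op 6 (pop): stack=[empty] mem=[0,0,7,0]
After op 7 (push 3): stack=[3] mem=[0,0,7,0]
After op 8 (push 20): stack=[3,20] mem=[0,0,7,0]
After op 9 (+): stack=[23] mem=[0,0,7,0]
After op 10 (dup): stack=[23,23] mem=[0,0,7,0]
After op 11 (RCL M1): stack=[23,23,0] mem=[0,0,7,0]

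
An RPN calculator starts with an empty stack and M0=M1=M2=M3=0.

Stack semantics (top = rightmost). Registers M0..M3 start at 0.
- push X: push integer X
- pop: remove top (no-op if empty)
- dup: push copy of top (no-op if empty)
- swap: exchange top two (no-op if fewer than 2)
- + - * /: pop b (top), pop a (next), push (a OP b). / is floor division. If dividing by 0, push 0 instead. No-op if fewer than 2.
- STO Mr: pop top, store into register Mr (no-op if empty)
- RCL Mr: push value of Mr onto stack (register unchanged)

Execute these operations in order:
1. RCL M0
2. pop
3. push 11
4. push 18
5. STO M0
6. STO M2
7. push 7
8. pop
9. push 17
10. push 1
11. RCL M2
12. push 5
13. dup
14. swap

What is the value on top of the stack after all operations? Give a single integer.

Answer: 5

Derivation:
After op 1 (RCL M0): stack=[0] mem=[0,0,0,0]
After op 2 (pop): stack=[empty] mem=[0,0,0,0]
After op 3 (push 11): stack=[11] mem=[0,0,0,0]
After op 4 (push 18): stack=[11,18] mem=[0,0,0,0]
After op 5 (STO M0): stack=[11] mem=[18,0,0,0]
After op 6 (STO M2): stack=[empty] mem=[18,0,11,0]
After op 7 (push 7): stack=[7] mem=[18,0,11,0]
After op 8 (pop): stack=[empty] mem=[18,0,11,0]
After op 9 (push 17): stack=[17] mem=[18,0,11,0]
After op 10 (push 1): stack=[17,1] mem=[18,0,11,0]
After op 11 (RCL M2): stack=[17,1,11] mem=[18,0,11,0]
After op 12 (push 5): stack=[17,1,11,5] mem=[18,0,11,0]
After op 13 (dup): stack=[17,1,11,5,5] mem=[18,0,11,0]
After op 14 (swap): stack=[17,1,11,5,5] mem=[18,0,11,0]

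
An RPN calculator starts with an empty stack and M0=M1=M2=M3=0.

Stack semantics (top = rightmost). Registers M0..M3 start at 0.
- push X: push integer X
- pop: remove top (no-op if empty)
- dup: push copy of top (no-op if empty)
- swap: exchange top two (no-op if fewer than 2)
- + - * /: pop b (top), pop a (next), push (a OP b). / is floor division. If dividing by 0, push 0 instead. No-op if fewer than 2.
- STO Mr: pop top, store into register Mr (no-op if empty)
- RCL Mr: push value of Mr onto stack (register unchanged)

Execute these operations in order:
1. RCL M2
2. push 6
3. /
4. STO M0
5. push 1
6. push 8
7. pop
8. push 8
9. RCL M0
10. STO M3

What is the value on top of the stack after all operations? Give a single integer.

Answer: 8

Derivation:
After op 1 (RCL M2): stack=[0] mem=[0,0,0,0]
After op 2 (push 6): stack=[0,6] mem=[0,0,0,0]
After op 3 (/): stack=[0] mem=[0,0,0,0]
After op 4 (STO M0): stack=[empty] mem=[0,0,0,0]
After op 5 (push 1): stack=[1] mem=[0,0,0,0]
After op 6 (push 8): stack=[1,8] mem=[0,0,0,0]
After op 7 (pop): stack=[1] mem=[0,0,0,0]
After op 8 (push 8): stack=[1,8] mem=[0,0,0,0]
After op 9 (RCL M0): stack=[1,8,0] mem=[0,0,0,0]
After op 10 (STO M3): stack=[1,8] mem=[0,0,0,0]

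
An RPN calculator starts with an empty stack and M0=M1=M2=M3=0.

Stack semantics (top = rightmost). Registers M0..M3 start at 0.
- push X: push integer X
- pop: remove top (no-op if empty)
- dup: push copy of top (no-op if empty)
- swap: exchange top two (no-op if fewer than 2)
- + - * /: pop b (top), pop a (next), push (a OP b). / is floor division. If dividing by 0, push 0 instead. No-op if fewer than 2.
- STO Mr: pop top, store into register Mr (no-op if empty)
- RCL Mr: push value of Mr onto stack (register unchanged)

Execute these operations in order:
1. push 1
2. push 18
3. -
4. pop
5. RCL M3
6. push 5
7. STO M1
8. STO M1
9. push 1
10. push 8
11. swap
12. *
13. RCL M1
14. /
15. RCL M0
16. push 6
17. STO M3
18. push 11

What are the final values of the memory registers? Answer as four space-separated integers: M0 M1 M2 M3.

Answer: 0 0 0 6

Derivation:
After op 1 (push 1): stack=[1] mem=[0,0,0,0]
After op 2 (push 18): stack=[1,18] mem=[0,0,0,0]
After op 3 (-): stack=[-17] mem=[0,0,0,0]
After op 4 (pop): stack=[empty] mem=[0,0,0,0]
After op 5 (RCL M3): stack=[0] mem=[0,0,0,0]
After op 6 (push 5): stack=[0,5] mem=[0,0,0,0]
After op 7 (STO M1): stack=[0] mem=[0,5,0,0]
After op 8 (STO M1): stack=[empty] mem=[0,0,0,0]
After op 9 (push 1): stack=[1] mem=[0,0,0,0]
After op 10 (push 8): stack=[1,8] mem=[0,0,0,0]
After op 11 (swap): stack=[8,1] mem=[0,0,0,0]
After op 12 (*): stack=[8] mem=[0,0,0,0]
After op 13 (RCL M1): stack=[8,0] mem=[0,0,0,0]
After op 14 (/): stack=[0] mem=[0,0,0,0]
After op 15 (RCL M0): stack=[0,0] mem=[0,0,0,0]
After op 16 (push 6): stack=[0,0,6] mem=[0,0,0,0]
After op 17 (STO M3): stack=[0,0] mem=[0,0,0,6]
After op 18 (push 11): stack=[0,0,11] mem=[0,0,0,6]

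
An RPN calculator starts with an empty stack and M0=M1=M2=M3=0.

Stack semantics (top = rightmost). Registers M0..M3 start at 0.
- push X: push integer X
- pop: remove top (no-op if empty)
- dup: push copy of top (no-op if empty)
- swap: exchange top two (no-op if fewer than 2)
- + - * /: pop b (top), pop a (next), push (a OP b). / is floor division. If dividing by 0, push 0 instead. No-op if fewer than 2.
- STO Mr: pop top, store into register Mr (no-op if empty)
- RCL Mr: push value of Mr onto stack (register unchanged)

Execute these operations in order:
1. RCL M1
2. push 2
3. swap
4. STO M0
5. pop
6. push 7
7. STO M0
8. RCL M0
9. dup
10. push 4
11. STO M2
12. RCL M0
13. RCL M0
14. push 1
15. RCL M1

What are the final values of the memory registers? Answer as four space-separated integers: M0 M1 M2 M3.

Answer: 7 0 4 0

Derivation:
After op 1 (RCL M1): stack=[0] mem=[0,0,0,0]
After op 2 (push 2): stack=[0,2] mem=[0,0,0,0]
After op 3 (swap): stack=[2,0] mem=[0,0,0,0]
After op 4 (STO M0): stack=[2] mem=[0,0,0,0]
After op 5 (pop): stack=[empty] mem=[0,0,0,0]
After op 6 (push 7): stack=[7] mem=[0,0,0,0]
After op 7 (STO M0): stack=[empty] mem=[7,0,0,0]
After op 8 (RCL M0): stack=[7] mem=[7,0,0,0]
After op 9 (dup): stack=[7,7] mem=[7,0,0,0]
After op 10 (push 4): stack=[7,7,4] mem=[7,0,0,0]
After op 11 (STO M2): stack=[7,7] mem=[7,0,4,0]
After op 12 (RCL M0): stack=[7,7,7] mem=[7,0,4,0]
After op 13 (RCL M0): stack=[7,7,7,7] mem=[7,0,4,0]
After op 14 (push 1): stack=[7,7,7,7,1] mem=[7,0,4,0]
After op 15 (RCL M1): stack=[7,7,7,7,1,0] mem=[7,0,4,0]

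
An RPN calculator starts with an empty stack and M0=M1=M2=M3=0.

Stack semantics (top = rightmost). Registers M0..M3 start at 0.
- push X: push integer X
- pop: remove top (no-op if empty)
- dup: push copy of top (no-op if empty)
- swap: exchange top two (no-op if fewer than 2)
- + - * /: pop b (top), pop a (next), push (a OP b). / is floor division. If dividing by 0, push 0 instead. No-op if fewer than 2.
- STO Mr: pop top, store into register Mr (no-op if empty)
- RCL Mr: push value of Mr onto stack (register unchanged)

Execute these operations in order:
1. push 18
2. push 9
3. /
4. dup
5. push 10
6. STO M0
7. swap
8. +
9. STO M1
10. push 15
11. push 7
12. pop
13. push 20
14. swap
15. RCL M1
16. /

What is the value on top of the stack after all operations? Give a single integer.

After op 1 (push 18): stack=[18] mem=[0,0,0,0]
After op 2 (push 9): stack=[18,9] mem=[0,0,0,0]
After op 3 (/): stack=[2] mem=[0,0,0,0]
After op 4 (dup): stack=[2,2] mem=[0,0,0,0]
After op 5 (push 10): stack=[2,2,10] mem=[0,0,0,0]
After op 6 (STO M0): stack=[2,2] mem=[10,0,0,0]
After op 7 (swap): stack=[2,2] mem=[10,0,0,0]
After op 8 (+): stack=[4] mem=[10,0,0,0]
After op 9 (STO M1): stack=[empty] mem=[10,4,0,0]
After op 10 (push 15): stack=[15] mem=[10,4,0,0]
After op 11 (push 7): stack=[15,7] mem=[10,4,0,0]
After op 12 (pop): stack=[15] mem=[10,4,0,0]
After op 13 (push 20): stack=[15,20] mem=[10,4,0,0]
After op 14 (swap): stack=[20,15] mem=[10,4,0,0]
After op 15 (RCL M1): stack=[20,15,4] mem=[10,4,0,0]
After op 16 (/): stack=[20,3] mem=[10,4,0,0]

Answer: 3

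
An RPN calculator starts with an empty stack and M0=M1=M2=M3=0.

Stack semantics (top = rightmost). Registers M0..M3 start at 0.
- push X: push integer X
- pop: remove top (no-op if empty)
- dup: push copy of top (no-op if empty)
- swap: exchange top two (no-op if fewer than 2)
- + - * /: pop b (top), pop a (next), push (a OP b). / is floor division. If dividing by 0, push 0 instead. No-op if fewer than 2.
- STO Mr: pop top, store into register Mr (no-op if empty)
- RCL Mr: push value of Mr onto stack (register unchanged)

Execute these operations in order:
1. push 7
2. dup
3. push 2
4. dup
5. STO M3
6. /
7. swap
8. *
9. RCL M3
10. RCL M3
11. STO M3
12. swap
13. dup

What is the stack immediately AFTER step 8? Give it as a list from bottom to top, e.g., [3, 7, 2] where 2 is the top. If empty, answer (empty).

After op 1 (push 7): stack=[7] mem=[0,0,0,0]
After op 2 (dup): stack=[7,7] mem=[0,0,0,0]
After op 3 (push 2): stack=[7,7,2] mem=[0,0,0,0]
After op 4 (dup): stack=[7,7,2,2] mem=[0,0,0,0]
After op 5 (STO M3): stack=[7,7,2] mem=[0,0,0,2]
After op 6 (/): stack=[7,3] mem=[0,0,0,2]
After op 7 (swap): stack=[3,7] mem=[0,0,0,2]
After op 8 (*): stack=[21] mem=[0,0,0,2]

[21]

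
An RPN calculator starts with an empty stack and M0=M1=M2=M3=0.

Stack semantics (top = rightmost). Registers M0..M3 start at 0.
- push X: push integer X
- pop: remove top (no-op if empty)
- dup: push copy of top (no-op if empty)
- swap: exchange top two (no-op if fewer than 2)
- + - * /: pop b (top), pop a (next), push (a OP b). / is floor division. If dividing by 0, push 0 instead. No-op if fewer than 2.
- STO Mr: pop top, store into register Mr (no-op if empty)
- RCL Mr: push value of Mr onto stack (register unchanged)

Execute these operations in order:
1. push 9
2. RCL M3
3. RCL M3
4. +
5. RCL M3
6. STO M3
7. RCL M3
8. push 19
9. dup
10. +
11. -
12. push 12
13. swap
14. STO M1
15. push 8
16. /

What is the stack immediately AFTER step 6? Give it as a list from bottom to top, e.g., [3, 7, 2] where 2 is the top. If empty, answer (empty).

After op 1 (push 9): stack=[9] mem=[0,0,0,0]
After op 2 (RCL M3): stack=[9,0] mem=[0,0,0,0]
After op 3 (RCL M3): stack=[9,0,0] mem=[0,0,0,0]
After op 4 (+): stack=[9,0] mem=[0,0,0,0]
After op 5 (RCL M3): stack=[9,0,0] mem=[0,0,0,0]
After op 6 (STO M3): stack=[9,0] mem=[0,0,0,0]

[9, 0]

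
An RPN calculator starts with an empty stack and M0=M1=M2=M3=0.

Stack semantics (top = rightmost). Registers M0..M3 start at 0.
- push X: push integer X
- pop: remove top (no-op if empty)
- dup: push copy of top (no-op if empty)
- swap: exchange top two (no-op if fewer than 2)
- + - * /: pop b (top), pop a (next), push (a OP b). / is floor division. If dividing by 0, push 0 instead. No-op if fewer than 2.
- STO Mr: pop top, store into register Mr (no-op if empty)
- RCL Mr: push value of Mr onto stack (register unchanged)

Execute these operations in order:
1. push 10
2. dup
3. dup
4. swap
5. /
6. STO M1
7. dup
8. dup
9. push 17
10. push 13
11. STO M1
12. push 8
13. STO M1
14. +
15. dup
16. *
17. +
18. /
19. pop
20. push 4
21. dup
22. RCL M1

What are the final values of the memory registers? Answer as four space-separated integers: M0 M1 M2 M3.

After op 1 (push 10): stack=[10] mem=[0,0,0,0]
After op 2 (dup): stack=[10,10] mem=[0,0,0,0]
After op 3 (dup): stack=[10,10,10] mem=[0,0,0,0]
After op 4 (swap): stack=[10,10,10] mem=[0,0,0,0]
After op 5 (/): stack=[10,1] mem=[0,0,0,0]
After op 6 (STO M1): stack=[10] mem=[0,1,0,0]
After op 7 (dup): stack=[10,10] mem=[0,1,0,0]
After op 8 (dup): stack=[10,10,10] mem=[0,1,0,0]
After op 9 (push 17): stack=[10,10,10,17] mem=[0,1,0,0]
After op 10 (push 13): stack=[10,10,10,17,13] mem=[0,1,0,0]
After op 11 (STO M1): stack=[10,10,10,17] mem=[0,13,0,0]
After op 12 (push 8): stack=[10,10,10,17,8] mem=[0,13,0,0]
After op 13 (STO M1): stack=[10,10,10,17] mem=[0,8,0,0]
After op 14 (+): stack=[10,10,27] mem=[0,8,0,0]
After op 15 (dup): stack=[10,10,27,27] mem=[0,8,0,0]
After op 16 (*): stack=[10,10,729] mem=[0,8,0,0]
After op 17 (+): stack=[10,739] mem=[0,8,0,0]
After op 18 (/): stack=[0] mem=[0,8,0,0]
After op 19 (pop): stack=[empty] mem=[0,8,0,0]
After op 20 (push 4): stack=[4] mem=[0,8,0,0]
After op 21 (dup): stack=[4,4] mem=[0,8,0,0]
After op 22 (RCL M1): stack=[4,4,8] mem=[0,8,0,0]

Answer: 0 8 0 0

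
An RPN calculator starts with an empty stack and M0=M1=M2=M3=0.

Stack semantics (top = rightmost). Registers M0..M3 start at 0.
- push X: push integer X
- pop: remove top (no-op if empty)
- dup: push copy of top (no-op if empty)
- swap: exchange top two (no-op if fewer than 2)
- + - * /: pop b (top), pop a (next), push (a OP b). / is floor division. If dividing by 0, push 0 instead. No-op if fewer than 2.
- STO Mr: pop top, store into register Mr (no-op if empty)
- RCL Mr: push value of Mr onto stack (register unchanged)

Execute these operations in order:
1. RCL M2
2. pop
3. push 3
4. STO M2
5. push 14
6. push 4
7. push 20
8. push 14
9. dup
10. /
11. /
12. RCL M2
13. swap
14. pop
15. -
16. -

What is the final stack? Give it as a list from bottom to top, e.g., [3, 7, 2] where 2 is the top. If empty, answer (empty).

After op 1 (RCL M2): stack=[0] mem=[0,0,0,0]
After op 2 (pop): stack=[empty] mem=[0,0,0,0]
After op 3 (push 3): stack=[3] mem=[0,0,0,0]
After op 4 (STO M2): stack=[empty] mem=[0,0,3,0]
After op 5 (push 14): stack=[14] mem=[0,0,3,0]
After op 6 (push 4): stack=[14,4] mem=[0,0,3,0]
After op 7 (push 20): stack=[14,4,20] mem=[0,0,3,0]
After op 8 (push 14): stack=[14,4,20,14] mem=[0,0,3,0]
After op 9 (dup): stack=[14,4,20,14,14] mem=[0,0,3,0]
After op 10 (/): stack=[14,4,20,1] mem=[0,0,3,0]
After op 11 (/): stack=[14,4,20] mem=[0,0,3,0]
After op 12 (RCL M2): stack=[14,4,20,3] mem=[0,0,3,0]
After op 13 (swap): stack=[14,4,3,20] mem=[0,0,3,0]
After op 14 (pop): stack=[14,4,3] mem=[0,0,3,0]
After op 15 (-): stack=[14,1] mem=[0,0,3,0]
After op 16 (-): stack=[13] mem=[0,0,3,0]

Answer: [13]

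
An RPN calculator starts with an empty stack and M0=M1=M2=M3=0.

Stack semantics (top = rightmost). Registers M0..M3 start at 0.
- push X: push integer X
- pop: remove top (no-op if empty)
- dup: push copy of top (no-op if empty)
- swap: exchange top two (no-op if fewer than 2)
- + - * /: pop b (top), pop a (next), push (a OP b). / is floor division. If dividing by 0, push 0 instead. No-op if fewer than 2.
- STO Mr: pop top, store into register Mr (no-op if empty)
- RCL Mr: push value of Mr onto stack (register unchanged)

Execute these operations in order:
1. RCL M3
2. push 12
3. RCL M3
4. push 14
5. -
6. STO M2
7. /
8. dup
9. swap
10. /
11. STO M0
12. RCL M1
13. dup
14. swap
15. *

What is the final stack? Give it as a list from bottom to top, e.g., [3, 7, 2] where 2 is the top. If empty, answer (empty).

After op 1 (RCL M3): stack=[0] mem=[0,0,0,0]
After op 2 (push 12): stack=[0,12] mem=[0,0,0,0]
After op 3 (RCL M3): stack=[0,12,0] mem=[0,0,0,0]
After op 4 (push 14): stack=[0,12,0,14] mem=[0,0,0,0]
After op 5 (-): stack=[0,12,-14] mem=[0,0,0,0]
After op 6 (STO M2): stack=[0,12] mem=[0,0,-14,0]
After op 7 (/): stack=[0] mem=[0,0,-14,0]
After op 8 (dup): stack=[0,0] mem=[0,0,-14,0]
After op 9 (swap): stack=[0,0] mem=[0,0,-14,0]
After op 10 (/): stack=[0] mem=[0,0,-14,0]
After op 11 (STO M0): stack=[empty] mem=[0,0,-14,0]
After op 12 (RCL M1): stack=[0] mem=[0,0,-14,0]
After op 13 (dup): stack=[0,0] mem=[0,0,-14,0]
After op 14 (swap): stack=[0,0] mem=[0,0,-14,0]
After op 15 (*): stack=[0] mem=[0,0,-14,0]

Answer: [0]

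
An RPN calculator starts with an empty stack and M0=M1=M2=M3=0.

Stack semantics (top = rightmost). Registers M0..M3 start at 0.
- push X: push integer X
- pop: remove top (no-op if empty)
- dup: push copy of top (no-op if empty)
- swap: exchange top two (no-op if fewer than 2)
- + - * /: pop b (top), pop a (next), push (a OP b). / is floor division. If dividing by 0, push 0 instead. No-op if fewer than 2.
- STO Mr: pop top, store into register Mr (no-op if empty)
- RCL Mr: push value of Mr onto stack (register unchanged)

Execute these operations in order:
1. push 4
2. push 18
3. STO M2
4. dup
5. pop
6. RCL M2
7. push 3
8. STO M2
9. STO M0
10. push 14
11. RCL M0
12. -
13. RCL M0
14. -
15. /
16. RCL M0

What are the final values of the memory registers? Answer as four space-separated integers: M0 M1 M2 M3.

Answer: 18 0 3 0

Derivation:
After op 1 (push 4): stack=[4] mem=[0,0,0,0]
After op 2 (push 18): stack=[4,18] mem=[0,0,0,0]
After op 3 (STO M2): stack=[4] mem=[0,0,18,0]
After op 4 (dup): stack=[4,4] mem=[0,0,18,0]
After op 5 (pop): stack=[4] mem=[0,0,18,0]
After op 6 (RCL M2): stack=[4,18] mem=[0,0,18,0]
After op 7 (push 3): stack=[4,18,3] mem=[0,0,18,0]
After op 8 (STO M2): stack=[4,18] mem=[0,0,3,0]
After op 9 (STO M0): stack=[4] mem=[18,0,3,0]
After op 10 (push 14): stack=[4,14] mem=[18,0,3,0]
After op 11 (RCL M0): stack=[4,14,18] mem=[18,0,3,0]
After op 12 (-): stack=[4,-4] mem=[18,0,3,0]
After op 13 (RCL M0): stack=[4,-4,18] mem=[18,0,3,0]
After op 14 (-): stack=[4,-22] mem=[18,0,3,0]
After op 15 (/): stack=[-1] mem=[18,0,3,0]
After op 16 (RCL M0): stack=[-1,18] mem=[18,0,3,0]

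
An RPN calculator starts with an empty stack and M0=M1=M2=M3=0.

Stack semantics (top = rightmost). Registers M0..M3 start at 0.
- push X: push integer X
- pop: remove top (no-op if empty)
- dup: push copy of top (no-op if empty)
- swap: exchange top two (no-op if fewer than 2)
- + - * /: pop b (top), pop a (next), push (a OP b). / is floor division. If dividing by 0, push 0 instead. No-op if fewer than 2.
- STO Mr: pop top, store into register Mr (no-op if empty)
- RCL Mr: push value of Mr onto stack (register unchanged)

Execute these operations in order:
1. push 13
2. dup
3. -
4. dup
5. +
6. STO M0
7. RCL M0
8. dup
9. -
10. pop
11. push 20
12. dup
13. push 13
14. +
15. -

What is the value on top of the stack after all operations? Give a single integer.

After op 1 (push 13): stack=[13] mem=[0,0,0,0]
After op 2 (dup): stack=[13,13] mem=[0,0,0,0]
After op 3 (-): stack=[0] mem=[0,0,0,0]
After op 4 (dup): stack=[0,0] mem=[0,0,0,0]
After op 5 (+): stack=[0] mem=[0,0,0,0]
After op 6 (STO M0): stack=[empty] mem=[0,0,0,0]
After op 7 (RCL M0): stack=[0] mem=[0,0,0,0]
After op 8 (dup): stack=[0,0] mem=[0,0,0,0]
After op 9 (-): stack=[0] mem=[0,0,0,0]
After op 10 (pop): stack=[empty] mem=[0,0,0,0]
After op 11 (push 20): stack=[20] mem=[0,0,0,0]
After op 12 (dup): stack=[20,20] mem=[0,0,0,0]
After op 13 (push 13): stack=[20,20,13] mem=[0,0,0,0]
After op 14 (+): stack=[20,33] mem=[0,0,0,0]
After op 15 (-): stack=[-13] mem=[0,0,0,0]

Answer: -13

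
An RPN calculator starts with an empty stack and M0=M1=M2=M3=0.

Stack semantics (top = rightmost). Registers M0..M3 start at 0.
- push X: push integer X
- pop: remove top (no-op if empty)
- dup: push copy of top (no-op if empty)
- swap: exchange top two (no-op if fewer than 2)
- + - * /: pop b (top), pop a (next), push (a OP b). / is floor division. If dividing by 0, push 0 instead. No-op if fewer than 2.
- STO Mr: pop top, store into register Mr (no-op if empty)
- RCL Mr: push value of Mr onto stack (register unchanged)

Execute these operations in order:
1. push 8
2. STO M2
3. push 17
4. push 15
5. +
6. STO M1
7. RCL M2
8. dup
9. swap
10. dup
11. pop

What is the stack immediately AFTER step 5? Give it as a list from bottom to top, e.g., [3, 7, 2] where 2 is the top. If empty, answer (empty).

After op 1 (push 8): stack=[8] mem=[0,0,0,0]
After op 2 (STO M2): stack=[empty] mem=[0,0,8,0]
After op 3 (push 17): stack=[17] mem=[0,0,8,0]
After op 4 (push 15): stack=[17,15] mem=[0,0,8,0]
After op 5 (+): stack=[32] mem=[0,0,8,0]

[32]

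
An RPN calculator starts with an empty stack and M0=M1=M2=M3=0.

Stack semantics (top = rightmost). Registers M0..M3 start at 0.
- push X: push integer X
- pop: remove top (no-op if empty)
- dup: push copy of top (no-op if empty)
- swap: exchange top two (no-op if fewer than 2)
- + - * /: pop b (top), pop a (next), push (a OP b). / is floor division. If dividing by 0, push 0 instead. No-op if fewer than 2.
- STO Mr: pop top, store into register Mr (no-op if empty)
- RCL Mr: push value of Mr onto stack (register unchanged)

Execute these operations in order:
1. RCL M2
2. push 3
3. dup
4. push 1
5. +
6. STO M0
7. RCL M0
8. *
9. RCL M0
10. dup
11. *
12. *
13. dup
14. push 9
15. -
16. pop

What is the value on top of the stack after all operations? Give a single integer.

After op 1 (RCL M2): stack=[0] mem=[0,0,0,0]
After op 2 (push 3): stack=[0,3] mem=[0,0,0,0]
After op 3 (dup): stack=[0,3,3] mem=[0,0,0,0]
After op 4 (push 1): stack=[0,3,3,1] mem=[0,0,0,0]
After op 5 (+): stack=[0,3,4] mem=[0,0,0,0]
After op 6 (STO M0): stack=[0,3] mem=[4,0,0,0]
After op 7 (RCL M0): stack=[0,3,4] mem=[4,0,0,0]
After op 8 (*): stack=[0,12] mem=[4,0,0,0]
After op 9 (RCL M0): stack=[0,12,4] mem=[4,0,0,0]
After op 10 (dup): stack=[0,12,4,4] mem=[4,0,0,0]
After op 11 (*): stack=[0,12,16] mem=[4,0,0,0]
After op 12 (*): stack=[0,192] mem=[4,0,0,0]
After op 13 (dup): stack=[0,192,192] mem=[4,0,0,0]
After op 14 (push 9): stack=[0,192,192,9] mem=[4,0,0,0]
After op 15 (-): stack=[0,192,183] mem=[4,0,0,0]
After op 16 (pop): stack=[0,192] mem=[4,0,0,0]

Answer: 192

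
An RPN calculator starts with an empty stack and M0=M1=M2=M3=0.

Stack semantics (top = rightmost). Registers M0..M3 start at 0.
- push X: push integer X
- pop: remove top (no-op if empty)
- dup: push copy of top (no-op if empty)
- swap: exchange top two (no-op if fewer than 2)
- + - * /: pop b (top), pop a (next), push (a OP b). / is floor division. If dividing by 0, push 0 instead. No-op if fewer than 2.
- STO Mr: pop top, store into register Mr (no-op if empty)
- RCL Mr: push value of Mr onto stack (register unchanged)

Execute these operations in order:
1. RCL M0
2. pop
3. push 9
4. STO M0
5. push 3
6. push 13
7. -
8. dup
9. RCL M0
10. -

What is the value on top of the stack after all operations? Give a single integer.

After op 1 (RCL M0): stack=[0] mem=[0,0,0,0]
After op 2 (pop): stack=[empty] mem=[0,0,0,0]
After op 3 (push 9): stack=[9] mem=[0,0,0,0]
After op 4 (STO M0): stack=[empty] mem=[9,0,0,0]
After op 5 (push 3): stack=[3] mem=[9,0,0,0]
After op 6 (push 13): stack=[3,13] mem=[9,0,0,0]
After op 7 (-): stack=[-10] mem=[9,0,0,0]
After op 8 (dup): stack=[-10,-10] mem=[9,0,0,0]
After op 9 (RCL M0): stack=[-10,-10,9] mem=[9,0,0,0]
After op 10 (-): stack=[-10,-19] mem=[9,0,0,0]

Answer: -19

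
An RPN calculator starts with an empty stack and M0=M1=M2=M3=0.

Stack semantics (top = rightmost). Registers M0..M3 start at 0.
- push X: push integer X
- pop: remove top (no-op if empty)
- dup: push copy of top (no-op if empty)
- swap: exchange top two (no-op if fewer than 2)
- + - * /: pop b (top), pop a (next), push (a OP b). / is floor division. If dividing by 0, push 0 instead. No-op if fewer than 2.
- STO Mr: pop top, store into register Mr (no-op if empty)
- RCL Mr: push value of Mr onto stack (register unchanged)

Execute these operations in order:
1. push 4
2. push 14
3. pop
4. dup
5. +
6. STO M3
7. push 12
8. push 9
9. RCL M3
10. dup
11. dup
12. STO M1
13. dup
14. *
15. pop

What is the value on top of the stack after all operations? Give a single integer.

After op 1 (push 4): stack=[4] mem=[0,0,0,0]
After op 2 (push 14): stack=[4,14] mem=[0,0,0,0]
After op 3 (pop): stack=[4] mem=[0,0,0,0]
After op 4 (dup): stack=[4,4] mem=[0,0,0,0]
After op 5 (+): stack=[8] mem=[0,0,0,0]
After op 6 (STO M3): stack=[empty] mem=[0,0,0,8]
After op 7 (push 12): stack=[12] mem=[0,0,0,8]
After op 8 (push 9): stack=[12,9] mem=[0,0,0,8]
After op 9 (RCL M3): stack=[12,9,8] mem=[0,0,0,8]
After op 10 (dup): stack=[12,9,8,8] mem=[0,0,0,8]
After op 11 (dup): stack=[12,9,8,8,8] mem=[0,0,0,8]
After op 12 (STO M1): stack=[12,9,8,8] mem=[0,8,0,8]
After op 13 (dup): stack=[12,9,8,8,8] mem=[0,8,0,8]
After op 14 (*): stack=[12,9,8,64] mem=[0,8,0,8]
After op 15 (pop): stack=[12,9,8] mem=[0,8,0,8]

Answer: 8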